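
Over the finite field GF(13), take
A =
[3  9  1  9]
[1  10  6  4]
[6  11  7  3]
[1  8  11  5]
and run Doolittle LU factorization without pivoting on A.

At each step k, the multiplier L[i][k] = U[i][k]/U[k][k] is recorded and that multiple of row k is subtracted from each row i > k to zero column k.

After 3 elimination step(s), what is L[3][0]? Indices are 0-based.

L[3][0] = 9

Step 1: pivot at (0,0) is 3.
  row1 ← row1 − (9)·row0  ⇒  L[1][0]=9, U row1=(0, 7, 10, 1)
  row2 ← row2 − (2)·row0  ⇒  L[2][0]=2, U row2=(0, 6, 5, 11)
  row3 ← row3 − (9)·row0  ⇒  L[3][0]=9, U row3=(0, 5, 2, 2)
Step 2: pivot at (1,1) is 7.
  row2 ← row2 − (12)·row1  ⇒  L[2][1]=12, U row2=(0, 0, 2, 12)
  row3 ← row3 − (10)·row1  ⇒  L[3][1]=10, U row3=(0, 0, 6, 5)
Step 3: pivot at (2,2) is 2.
  row3 ← row3 − (3)·row2  ⇒  L[3][2]=3, U row3=(0, 0, 0, 8)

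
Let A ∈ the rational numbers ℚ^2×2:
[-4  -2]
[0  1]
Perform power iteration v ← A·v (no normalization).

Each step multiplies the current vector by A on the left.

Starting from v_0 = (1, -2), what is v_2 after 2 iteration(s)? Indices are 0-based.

v_0 = (1, -2).
v_1 = A·v_0 = (0, -2).
v_2 = A·v_1 = (4, -2).

v_2 = (4, -2)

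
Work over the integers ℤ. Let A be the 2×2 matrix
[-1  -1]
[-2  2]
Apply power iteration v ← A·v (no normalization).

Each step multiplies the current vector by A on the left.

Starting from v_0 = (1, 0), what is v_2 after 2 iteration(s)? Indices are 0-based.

v_2 = (3, -2)

v_0 = (1, 0).
v_1 = A·v_0 = (-1, -2).
v_2 = A·v_1 = (3, -2).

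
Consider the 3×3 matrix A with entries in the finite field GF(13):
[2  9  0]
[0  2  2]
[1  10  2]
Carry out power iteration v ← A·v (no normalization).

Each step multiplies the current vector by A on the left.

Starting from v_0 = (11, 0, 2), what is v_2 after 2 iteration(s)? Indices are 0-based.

v_2 = (2, 12, 1)

v_0 = (11, 0, 2).
v_1 = A·v_0 = (9, 4, 2).
v_2 = A·v_1 = (2, 12, 1).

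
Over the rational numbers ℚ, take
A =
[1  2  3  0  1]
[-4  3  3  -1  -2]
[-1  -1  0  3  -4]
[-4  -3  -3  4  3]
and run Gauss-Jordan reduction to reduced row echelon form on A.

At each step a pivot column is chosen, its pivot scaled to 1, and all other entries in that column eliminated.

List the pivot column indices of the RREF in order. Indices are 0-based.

pivot(0,0)=1: scale R0 → (1, 2, 3, 0, 1)
  clear (1,0): R1 −= (-4)R0 → (0, 11, 15, -1, 2)
  clear (2,0): R2 −= (-1)R0 → (0, 1, 3, 3, -3)
  clear (3,0): R3 −= (-4)R0 → (0, 5, 9, 4, 7)
pivot(1,1)=11: scale R1 → (0, 1, 15/11, -1/11, 2/11)
  clear (0,1): R0 −= (2)R1 → (1, 0, 3/11, 2/11, 7/11)
  clear (2,1): R2 −= (1)R1 → (0, 0, 18/11, 34/11, -35/11)
  clear (3,1): R3 −= (5)R1 → (0, 0, 24/11, 49/11, 67/11)
pivot(2,2)=18/11: scale R2 → (0, 0, 1, 17/9, -35/18)
  clear (0,2): R0 −= (3/11)R2 → (1, 0, 0, -1/3, 7/6)
  clear (1,2): R1 −= (15/11)R2 → (0, 1, 0, -8/3, 17/6)
  clear (3,2): R3 −= (24/11)R2 → (0, 0, 0, 1/3, 31/3)
pivot(3,3)=1/3: scale R3 → (0, 0, 0, 1, 31)
  clear (0,3): R0 −= (-1/3)R3 → (1, 0, 0, 0, 23/2)
  clear (1,3): R1 −= (-8/3)R3 → (0, 1, 0, 0, 171/2)
  clear (2,3): R2 −= (17/9)R3 → (0, 0, 1, 0, -121/2)

pivot columns: 0, 1, 2, 3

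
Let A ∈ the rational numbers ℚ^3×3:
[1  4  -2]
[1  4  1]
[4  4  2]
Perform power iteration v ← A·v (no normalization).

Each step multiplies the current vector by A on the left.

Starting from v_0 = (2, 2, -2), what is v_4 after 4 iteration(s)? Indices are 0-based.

v_0 = (2, 2, -2).
v_1 = A·v_0 = (14, 8, 12).
v_2 = A·v_1 = (22, 58, 112).
v_3 = A·v_2 = (30, 366, 544).
v_4 = A·v_3 = (406, 2038, 2672).

v_4 = (406, 2038, 2672)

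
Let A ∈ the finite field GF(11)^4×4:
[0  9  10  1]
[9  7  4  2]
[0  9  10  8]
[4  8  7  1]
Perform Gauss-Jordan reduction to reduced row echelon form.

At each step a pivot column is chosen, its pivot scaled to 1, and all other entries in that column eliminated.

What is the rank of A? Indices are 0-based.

step 1: exchange rows 0,1
step 1: normalize row 0 (÷9) = (1, 2, 9, 10)
  row 3: subtract 4×row0 = (0, 0, 4, 5)
step 2: normalize row 1 (÷9) = (0, 1, 6, 5)
  row 0: subtract 2×row1 = (1, 0, 8, 0)
  row 2: subtract 9×row1 = (0, 0, 0, 7)
step 3: exchange rows 2,3
step 3: normalize row 2 (÷4) = (0, 0, 1, 4)
  row 0: subtract 8×row2 = (1, 0, 0, 1)
  row 1: subtract 6×row2 = (0, 1, 0, 3)
step 4: normalize row 3 (÷7) = (0, 0, 0, 1)
  row 0: subtract 1×row3 = (1, 0, 0, 0)
  row 1: subtract 3×row3 = (0, 1, 0, 0)
  row 2: subtract 4×row3 = (0, 0, 1, 0)

rank = 4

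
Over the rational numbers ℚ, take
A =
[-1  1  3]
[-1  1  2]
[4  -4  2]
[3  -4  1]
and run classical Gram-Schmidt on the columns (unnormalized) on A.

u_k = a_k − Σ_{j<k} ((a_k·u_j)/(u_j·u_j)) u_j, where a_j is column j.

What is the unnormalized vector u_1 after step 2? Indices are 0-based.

Step 1: u_0 = a_0 = (-1, -1, 4, 3).
Step 2: u_1 = a_1 − (-10/9)·u_0 = (-1/9, -1/9, 4/9, -2/3).

u_1 = (-1/9, -1/9, 4/9, -2/3)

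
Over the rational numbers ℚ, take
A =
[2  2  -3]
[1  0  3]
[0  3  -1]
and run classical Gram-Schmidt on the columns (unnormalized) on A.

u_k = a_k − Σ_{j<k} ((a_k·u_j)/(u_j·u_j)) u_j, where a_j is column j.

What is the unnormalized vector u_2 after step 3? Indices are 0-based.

u_2 = (-75/49, 150/49, 50/49)

Step 1: u_0 = a_0 = (2, 1, 0).
Step 2: u_1 = a_1 − (4/5)·u_0 = (2/5, -4/5, 3).
Step 3: u_2 = a_2 − (-3/5)·u_0 − (-33/49)·u_1 = (-75/49, 150/49, 50/49).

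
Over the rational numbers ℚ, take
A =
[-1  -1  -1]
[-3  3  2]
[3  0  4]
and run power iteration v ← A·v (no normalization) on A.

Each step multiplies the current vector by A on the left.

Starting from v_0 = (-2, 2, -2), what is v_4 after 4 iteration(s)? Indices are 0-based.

v_0 = (-2, 2, -2).
v_1 = A·v_0 = (2, 8, -14).
v_2 = A·v_1 = (4, -10, -50).
v_3 = A·v_2 = (56, -142, -188).
v_4 = A·v_3 = (274, -970, -584).

v_4 = (274, -970, -584)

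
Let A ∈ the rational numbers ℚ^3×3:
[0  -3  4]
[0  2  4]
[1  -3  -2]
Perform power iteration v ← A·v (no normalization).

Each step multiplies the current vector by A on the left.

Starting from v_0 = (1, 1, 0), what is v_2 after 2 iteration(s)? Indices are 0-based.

v_2 = (-14, -4, -5)

v_0 = (1, 1, 0).
v_1 = A·v_0 = (-3, 2, -2).
v_2 = A·v_1 = (-14, -4, -5).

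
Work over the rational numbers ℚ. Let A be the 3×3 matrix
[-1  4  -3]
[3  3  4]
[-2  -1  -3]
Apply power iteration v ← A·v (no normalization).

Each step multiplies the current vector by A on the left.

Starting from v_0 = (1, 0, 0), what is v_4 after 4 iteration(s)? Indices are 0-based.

v_0 = (1, 0, 0).
v_1 = A·v_0 = (-1, 3, -2).
v_2 = A·v_1 = (19, -2, 5).
v_3 = A·v_2 = (-42, 71, -51).
v_4 = A·v_3 = (479, -117, 166).

v_4 = (479, -117, 166)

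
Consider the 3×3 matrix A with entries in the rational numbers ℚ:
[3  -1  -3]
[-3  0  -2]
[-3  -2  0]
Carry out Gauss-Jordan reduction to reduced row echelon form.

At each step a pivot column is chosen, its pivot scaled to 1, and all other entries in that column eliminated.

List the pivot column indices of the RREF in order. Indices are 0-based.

pivot(0,0)=3: scale R0 → (1, -1/3, -1)
  clear (1,0): R1 −= (-3)R0 → (0, -1, -5)
  clear (2,0): R2 −= (-3)R0 → (0, -3, -3)
pivot(1,1)=-1: scale R1 → (0, 1, 5)
  clear (0,1): R0 −= (-1/3)R1 → (1, 0, 2/3)
  clear (2,1): R2 −= (-3)R1 → (0, 0, 12)
pivot(2,2)=12: scale R2 → (0, 0, 1)
  clear (0,2): R0 −= (2/3)R2 → (1, 0, 0)
  clear (1,2): R1 −= (5)R2 → (0, 1, 0)

pivot columns: 0, 1, 2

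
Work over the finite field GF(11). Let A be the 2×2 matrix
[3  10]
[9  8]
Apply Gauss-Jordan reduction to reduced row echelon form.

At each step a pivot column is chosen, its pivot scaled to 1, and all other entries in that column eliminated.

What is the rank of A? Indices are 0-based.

rank = 1

step 1: normalize row 0 (÷3) = (1, 7)
  row 1: subtract 9×row0 = (0, 0)
skip col 1 (zero from row 1)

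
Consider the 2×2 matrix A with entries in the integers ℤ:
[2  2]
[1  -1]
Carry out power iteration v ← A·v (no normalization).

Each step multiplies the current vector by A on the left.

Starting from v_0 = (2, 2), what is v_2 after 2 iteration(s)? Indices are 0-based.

v_2 = (16, 8)

v_0 = (2, 2).
v_1 = A·v_0 = (8, 0).
v_2 = A·v_1 = (16, 8).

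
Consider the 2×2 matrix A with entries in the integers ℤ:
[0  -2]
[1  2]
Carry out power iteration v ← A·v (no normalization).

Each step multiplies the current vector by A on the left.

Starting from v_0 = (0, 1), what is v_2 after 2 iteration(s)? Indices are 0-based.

v_2 = (-4, 2)

v_0 = (0, 1).
v_1 = A·v_0 = (-2, 2).
v_2 = A·v_1 = (-4, 2).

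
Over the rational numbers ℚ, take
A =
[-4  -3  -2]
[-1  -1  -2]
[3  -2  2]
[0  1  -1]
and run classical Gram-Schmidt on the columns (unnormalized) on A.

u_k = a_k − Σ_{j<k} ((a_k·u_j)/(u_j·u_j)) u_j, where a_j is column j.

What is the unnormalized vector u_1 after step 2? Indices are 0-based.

u_1 = (-25/13, -19/26, -73/26, 1)

Step 1: u_0 = a_0 = (-4, -1, 3, 0).
Step 2: u_1 = a_1 − (7/26)·u_0 = (-25/13, -19/26, -73/26, 1).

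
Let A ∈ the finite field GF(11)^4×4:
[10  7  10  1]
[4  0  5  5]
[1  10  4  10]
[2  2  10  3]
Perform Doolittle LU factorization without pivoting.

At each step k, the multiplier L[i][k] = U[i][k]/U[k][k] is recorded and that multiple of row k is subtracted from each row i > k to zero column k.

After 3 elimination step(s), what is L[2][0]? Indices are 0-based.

k=0: U[0][0]=10
  eliminate (1,0): mult=7, new row 1: (0, 6, 1, 9); set L[1][0]=7
  eliminate (2,0): mult=10, new row 2: (0, 6, 3, 0); set L[2][0]=10
  eliminate (3,0): mult=9, new row 3: (0, 5, 8, 5); set L[3][0]=9
k=1: U[1][1]=6
  eliminate (2,1): mult=1, new row 2: (0, 0, 2, 2); set L[2][1]=1
  eliminate (3,1): mult=10, new row 3: (0, 0, 9, 3); set L[3][1]=10
k=2: U[2][2]=2
  eliminate (3,2): mult=10, new row 3: (0, 0, 0, 5); set L[3][2]=10

L[2][0] = 10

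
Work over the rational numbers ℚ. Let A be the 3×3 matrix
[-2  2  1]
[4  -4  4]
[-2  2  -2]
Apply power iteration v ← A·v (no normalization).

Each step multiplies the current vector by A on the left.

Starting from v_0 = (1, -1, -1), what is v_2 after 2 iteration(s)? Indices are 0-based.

v_0 = (1, -1, -1).
v_1 = A·v_0 = (-5, 4, -2).
v_2 = A·v_1 = (16, -44, 22).

v_2 = (16, -44, 22)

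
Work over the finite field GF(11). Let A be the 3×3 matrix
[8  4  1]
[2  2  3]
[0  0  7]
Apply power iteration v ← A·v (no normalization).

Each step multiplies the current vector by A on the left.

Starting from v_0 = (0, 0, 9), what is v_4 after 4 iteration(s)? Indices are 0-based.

v_4 = (1, 2, 5)

v_0 = (0, 0, 9).
v_1 = A·v_0 = (9, 5, 8).
v_2 = A·v_1 = (1, 8, 1).
v_3 = A·v_2 = (8, 10, 7).
v_4 = A·v_3 = (1, 2, 5).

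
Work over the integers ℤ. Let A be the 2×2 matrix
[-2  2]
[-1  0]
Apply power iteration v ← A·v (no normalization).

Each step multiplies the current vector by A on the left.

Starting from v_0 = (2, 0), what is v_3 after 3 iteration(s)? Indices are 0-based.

v_0 = (2, 0).
v_1 = A·v_0 = (-4, -2).
v_2 = A·v_1 = (4, 4).
v_3 = A·v_2 = (0, -4).

v_3 = (0, -4)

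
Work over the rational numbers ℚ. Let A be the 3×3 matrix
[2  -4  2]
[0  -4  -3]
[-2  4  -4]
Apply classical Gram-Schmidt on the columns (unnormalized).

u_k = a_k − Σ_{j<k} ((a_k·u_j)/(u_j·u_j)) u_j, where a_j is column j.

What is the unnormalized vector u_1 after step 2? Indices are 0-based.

u_1 = (0, -4, 0)

Step 1: u_0 = a_0 = (2, 0, -2).
Step 2: u_1 = a_1 − (-2)·u_0 = (0, -4, 0).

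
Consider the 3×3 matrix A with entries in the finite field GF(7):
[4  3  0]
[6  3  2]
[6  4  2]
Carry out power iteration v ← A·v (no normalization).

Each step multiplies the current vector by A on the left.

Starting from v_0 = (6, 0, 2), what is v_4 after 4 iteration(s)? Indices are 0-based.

v_4 = (2, 6, 1)

v_0 = (6, 0, 2).
v_1 = A·v_0 = (3, 5, 5).
v_2 = A·v_1 = (6, 1, 6).
v_3 = A·v_2 = (6, 2, 3).
v_4 = A·v_3 = (2, 6, 1).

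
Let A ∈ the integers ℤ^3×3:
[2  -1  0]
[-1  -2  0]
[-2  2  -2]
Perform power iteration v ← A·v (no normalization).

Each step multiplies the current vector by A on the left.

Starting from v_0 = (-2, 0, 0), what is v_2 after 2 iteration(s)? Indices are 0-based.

v_0 = (-2, 0, 0).
v_1 = A·v_0 = (-4, 2, 4).
v_2 = A·v_1 = (-10, 0, 4).

v_2 = (-10, 0, 4)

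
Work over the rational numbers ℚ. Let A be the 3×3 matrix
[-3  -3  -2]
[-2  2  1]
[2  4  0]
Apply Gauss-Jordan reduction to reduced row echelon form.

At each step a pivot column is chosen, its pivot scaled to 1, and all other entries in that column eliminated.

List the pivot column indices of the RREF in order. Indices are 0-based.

step 1: normalize row 0 (÷-3) = (1, 1, 2/3)
  row 1: subtract -2×row0 = (0, 4, 7/3)
  row 2: subtract 2×row0 = (0, 2, -4/3)
step 2: normalize row 1 (÷4) = (0, 1, 7/12)
  row 0: subtract 1×row1 = (1, 0, 1/12)
  row 2: subtract 2×row1 = (0, 0, -5/2)
step 3: normalize row 2 (÷-5/2) = (0, 0, 1)
  row 0: subtract 1/12×row2 = (1, 0, 0)
  row 1: subtract 7/12×row2 = (0, 1, 0)

pivot columns: 0, 1, 2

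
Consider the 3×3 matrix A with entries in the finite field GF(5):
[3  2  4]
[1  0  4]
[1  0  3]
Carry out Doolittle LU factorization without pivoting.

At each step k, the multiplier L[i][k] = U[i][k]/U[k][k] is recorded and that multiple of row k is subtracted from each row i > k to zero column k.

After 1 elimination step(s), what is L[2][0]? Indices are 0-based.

k=0: U[0][0]=3
  eliminate (1,0): mult=2, new row 1: (0, 1, 1); set L[1][0]=2
  eliminate (2,0): mult=2, new row 2: (0, 1, 0); set L[2][0]=2

L[2][0] = 2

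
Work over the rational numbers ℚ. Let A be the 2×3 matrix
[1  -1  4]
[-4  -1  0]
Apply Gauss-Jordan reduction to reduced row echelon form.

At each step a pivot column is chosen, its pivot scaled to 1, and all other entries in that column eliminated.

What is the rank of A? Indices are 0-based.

[1] R0 /= 1  ⇒  (1, -1, 4)
     R1 -= -4·R0  ⇒  (0, -5, 16)
[2] R1 /= -5  ⇒  (0, 1, -16/5)
     R0 -= -1·R1  ⇒  (1, 0, 4/5)

rank = 2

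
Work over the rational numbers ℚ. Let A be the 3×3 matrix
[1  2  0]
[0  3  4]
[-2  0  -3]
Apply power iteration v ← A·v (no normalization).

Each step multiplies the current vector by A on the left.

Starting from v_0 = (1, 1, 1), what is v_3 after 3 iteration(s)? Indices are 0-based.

v_0 = (1, 1, 1).
v_1 = A·v_0 = (3, 7, -5).
v_2 = A·v_1 = (17, 1, 9).
v_3 = A·v_2 = (19, 39, -61).

v_3 = (19, 39, -61)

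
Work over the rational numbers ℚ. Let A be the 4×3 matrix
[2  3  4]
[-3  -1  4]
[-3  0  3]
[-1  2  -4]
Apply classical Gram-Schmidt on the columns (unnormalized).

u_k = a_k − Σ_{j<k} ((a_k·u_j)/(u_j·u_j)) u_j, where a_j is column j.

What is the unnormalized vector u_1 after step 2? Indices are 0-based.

u_1 = (55/23, -2/23, 21/23, 53/23)

Step 1: u_0 = a_0 = (2, -3, -3, -1).
Step 2: u_1 = a_1 − (7/23)·u_0 = (55/23, -2/23, 21/23, 53/23).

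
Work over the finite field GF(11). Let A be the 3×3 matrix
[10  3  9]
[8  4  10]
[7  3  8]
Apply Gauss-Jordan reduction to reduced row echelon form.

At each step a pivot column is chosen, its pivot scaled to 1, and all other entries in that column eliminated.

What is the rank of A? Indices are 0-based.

rank = 3

[1] R0 /= 10  ⇒  (1, 8, 2)
     R1 -= 8·R0  ⇒  (0, 6, 5)
     R2 -= 7·R0  ⇒  (0, 2, 5)
[2] R1 /= 6  ⇒  (0, 1, 10)
     R0 -= 8·R1  ⇒  (1, 0, 10)
     R2 -= 2·R1  ⇒  (0, 0, 7)
[3] R2 /= 7  ⇒  (0, 0, 1)
     R0 -= 10·R2  ⇒  (1, 0, 0)
     R1 -= 10·R2  ⇒  (0, 1, 0)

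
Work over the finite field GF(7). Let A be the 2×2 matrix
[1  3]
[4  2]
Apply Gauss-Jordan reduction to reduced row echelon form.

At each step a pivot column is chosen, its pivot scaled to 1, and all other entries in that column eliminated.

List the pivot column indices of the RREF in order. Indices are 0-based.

[1] R0 /= 1  ⇒  (1, 3)
     R1 -= 4·R0  ⇒  (0, 4)
[2] R1 /= 4  ⇒  (0, 1)
     R0 -= 3·R1  ⇒  (1, 0)

pivot columns: 0, 1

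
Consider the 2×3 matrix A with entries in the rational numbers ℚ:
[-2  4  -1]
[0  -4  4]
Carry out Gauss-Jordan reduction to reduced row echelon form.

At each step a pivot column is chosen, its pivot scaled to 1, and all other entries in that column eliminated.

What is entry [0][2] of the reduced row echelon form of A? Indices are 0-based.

pivot(0,0)=-2: scale R0 → (1, -2, 1/2)
pivot(1,1)=-4: scale R1 → (0, 1, -1)
  clear (0,1): R0 −= (-2)R1 → (1, 0, -3/2)

M[0][2] = -3/2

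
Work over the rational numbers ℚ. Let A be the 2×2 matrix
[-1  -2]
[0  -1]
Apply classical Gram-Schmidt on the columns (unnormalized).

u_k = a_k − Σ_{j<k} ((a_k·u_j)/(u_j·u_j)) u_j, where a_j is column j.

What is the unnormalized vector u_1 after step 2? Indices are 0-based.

u_1 = (0, -1)

Step 1: u_0 = a_0 = (-1, 0).
Step 2: u_1 = a_1 − (2)·u_0 = (0, -1).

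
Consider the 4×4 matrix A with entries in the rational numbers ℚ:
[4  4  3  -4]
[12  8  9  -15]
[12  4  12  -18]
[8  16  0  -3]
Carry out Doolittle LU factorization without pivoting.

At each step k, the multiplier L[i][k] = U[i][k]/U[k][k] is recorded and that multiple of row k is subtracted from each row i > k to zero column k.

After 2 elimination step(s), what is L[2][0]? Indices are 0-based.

L[2][0] = 3

Step 1: pivot at (0,0) is 4.
  row1 ← row1 − (3)·row0  ⇒  L[1][0]=3, U row1=(0, -4, 0, -3)
  row2 ← row2 − (3)·row0  ⇒  L[2][0]=3, U row2=(0, -8, 3, -6)
  row3 ← row3 − (2)·row0  ⇒  L[3][0]=2, U row3=(0, 8, -6, 5)
Step 2: pivot at (1,1) is -4.
  row2 ← row2 − (2)·row1  ⇒  L[2][1]=2, U row2=(0, 0, 3, 0)
  row3 ← row3 − (-2)·row1  ⇒  L[3][1]=-2, U row3=(0, 0, -6, -1)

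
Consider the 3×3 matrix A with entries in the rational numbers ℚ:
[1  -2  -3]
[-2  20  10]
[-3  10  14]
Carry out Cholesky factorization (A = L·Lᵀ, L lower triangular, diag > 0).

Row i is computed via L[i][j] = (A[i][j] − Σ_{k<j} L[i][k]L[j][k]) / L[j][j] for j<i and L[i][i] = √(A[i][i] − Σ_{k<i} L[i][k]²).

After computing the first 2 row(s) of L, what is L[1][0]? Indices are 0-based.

Step 1: L[0][0] = √(1) = 1.
  L[1][0] = (-2) / L[0][0] = -2.
Step 2: L[1][1] = √(16) = 4.

L[1][0] = -2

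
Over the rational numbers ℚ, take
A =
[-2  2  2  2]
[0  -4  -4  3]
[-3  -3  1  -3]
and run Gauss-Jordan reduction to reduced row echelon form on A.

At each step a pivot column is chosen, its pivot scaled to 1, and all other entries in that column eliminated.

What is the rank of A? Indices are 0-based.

rank = 3

pivot(0,0)=-2: scale R0 → (1, -1, -1, -1)
  clear (2,0): R2 −= (-3)R0 → (0, -6, -2, -6)
pivot(1,1)=-4: scale R1 → (0, 1, 1, -3/4)
  clear (0,1): R0 −= (-1)R1 → (1, 0, 0, -7/4)
  clear (2,1): R2 −= (-6)R1 → (0, 0, 4, -21/2)
pivot(2,2)=4: scale R2 → (0, 0, 1, -21/8)
  clear (1,2): R1 −= (1)R2 → (0, 1, 0, 15/8)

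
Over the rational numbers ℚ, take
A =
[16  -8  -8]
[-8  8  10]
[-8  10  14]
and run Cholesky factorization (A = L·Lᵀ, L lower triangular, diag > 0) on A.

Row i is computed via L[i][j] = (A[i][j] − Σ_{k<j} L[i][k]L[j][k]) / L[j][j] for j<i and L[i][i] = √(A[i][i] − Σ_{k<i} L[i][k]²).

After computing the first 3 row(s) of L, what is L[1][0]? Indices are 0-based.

L[1][0] = -2

Step 1: L[0][0] = √(16) = 4.
  L[1][0] = (-8) / L[0][0] = -2.
Step 2: L[1][1] = √(4) = 2.
  L[2][0] = (-8) / L[0][0] = -2.
  L[2][1] = (6) / L[1][1] = 3.
Step 3: L[2][2] = √(1) = 1.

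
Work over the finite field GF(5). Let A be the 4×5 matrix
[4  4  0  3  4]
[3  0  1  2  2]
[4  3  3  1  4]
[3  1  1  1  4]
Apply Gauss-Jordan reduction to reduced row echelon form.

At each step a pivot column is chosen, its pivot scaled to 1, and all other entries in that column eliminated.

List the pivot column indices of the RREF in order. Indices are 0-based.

pivot columns: 0, 1, 2, 3

[1] R0 /= 4  ⇒  (1, 1, 0, 2, 1)
     R1 -= 3·R0  ⇒  (0, 2, 1, 1, 4)
     R2 -= 4·R0  ⇒  (0, 4, 3, 3, 0)
     R3 -= 3·R0  ⇒  (0, 3, 1, 0, 1)
[2] R1 /= 2  ⇒  (0, 1, 3, 3, 2)
     R0 -= 1·R1  ⇒  (1, 0, 2, 4, 4)
     R2 -= 4·R1  ⇒  (0, 0, 1, 1, 2)
     R3 -= 3·R1  ⇒  (0, 0, 2, 1, 0)
[3] R2 /= 1  ⇒  (0, 0, 1, 1, 2)
     R0 -= 2·R2  ⇒  (1, 0, 0, 2, 0)
     R1 -= 3·R2  ⇒  (0, 1, 0, 0, 1)
     R3 -= 2·R2  ⇒  (0, 0, 0, 4, 1)
[4] R3 /= 4  ⇒  (0, 0, 0, 1, 4)
     R0 -= 2·R3  ⇒  (1, 0, 0, 0, 2)
     R2 -= 1·R3  ⇒  (0, 0, 1, 0, 3)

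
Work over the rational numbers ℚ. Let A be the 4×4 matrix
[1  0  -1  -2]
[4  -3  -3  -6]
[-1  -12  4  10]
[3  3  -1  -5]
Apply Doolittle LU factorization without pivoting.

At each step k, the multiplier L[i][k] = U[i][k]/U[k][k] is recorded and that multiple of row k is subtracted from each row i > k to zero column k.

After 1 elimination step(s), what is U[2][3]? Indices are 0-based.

[col 0] pivot 1
  R1 -= 4*R0 → (0, -3, 1, 2)  (L[1][0] := 4)
  R2 -= -1*R0 → (0, -12, 3, 8)  (L[2][0] := -1)
  R3 -= 3*R0 → (0, 3, 2, 1)  (L[3][0] := 3)

U[2][3] = 8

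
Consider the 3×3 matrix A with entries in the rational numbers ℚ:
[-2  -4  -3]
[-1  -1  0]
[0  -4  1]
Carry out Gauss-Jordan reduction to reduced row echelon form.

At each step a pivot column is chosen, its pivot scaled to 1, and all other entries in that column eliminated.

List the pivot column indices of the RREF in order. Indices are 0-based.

[1] R0 /= -2  ⇒  (1, 2, 3/2)
     R1 -= -1·R0  ⇒  (0, 1, 3/2)
[2] R1 /= 1  ⇒  (0, 1, 3/2)
     R0 -= 2·R1  ⇒  (1, 0, -3/2)
     R2 -= -4·R1  ⇒  (0, 0, 7)
[3] R2 /= 7  ⇒  (0, 0, 1)
     R0 -= -3/2·R2  ⇒  (1, 0, 0)
     R1 -= 3/2·R2  ⇒  (0, 1, 0)

pivot columns: 0, 1, 2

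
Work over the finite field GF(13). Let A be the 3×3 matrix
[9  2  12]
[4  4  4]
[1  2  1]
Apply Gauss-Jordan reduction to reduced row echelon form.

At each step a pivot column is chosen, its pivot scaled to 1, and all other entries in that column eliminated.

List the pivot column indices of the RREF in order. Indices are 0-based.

step 1: normalize row 0 (÷9) = (1, 6, 10)
  row 1: subtract 4×row0 = (0, 6, 3)
  row 2: subtract 1×row0 = (0, 9, 4)
step 2: normalize row 1 (÷6) = (0, 1, 7)
  row 0: subtract 6×row1 = (1, 0, 7)
  row 2: subtract 9×row1 = (0, 0, 6)
step 3: normalize row 2 (÷6) = (0, 0, 1)
  row 0: subtract 7×row2 = (1, 0, 0)
  row 1: subtract 7×row2 = (0, 1, 0)

pivot columns: 0, 1, 2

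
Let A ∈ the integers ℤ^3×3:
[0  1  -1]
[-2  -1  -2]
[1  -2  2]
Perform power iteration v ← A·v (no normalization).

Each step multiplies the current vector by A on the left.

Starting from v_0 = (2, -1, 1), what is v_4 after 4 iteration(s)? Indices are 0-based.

v_4 = (-50, -9, 77)

v_0 = (2, -1, 1).
v_1 = A·v_0 = (-2, -5, 6).
v_2 = A·v_1 = (-11, -3, 20).
v_3 = A·v_2 = (-23, -15, 35).
v_4 = A·v_3 = (-50, -9, 77).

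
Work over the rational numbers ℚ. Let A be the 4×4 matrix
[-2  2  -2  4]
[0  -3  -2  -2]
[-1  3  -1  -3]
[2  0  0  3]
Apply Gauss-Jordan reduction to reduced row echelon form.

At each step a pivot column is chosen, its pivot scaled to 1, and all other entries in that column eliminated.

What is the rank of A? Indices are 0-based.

step 1: normalize row 0 (÷-2) = (1, -1, 1, -2)
  row 2: subtract -1×row0 = (0, 2, 0, -5)
  row 3: subtract 2×row0 = (0, 2, -2, 7)
step 2: normalize row 1 (÷-3) = (0, 1, 2/3, 2/3)
  row 0: subtract -1×row1 = (1, 0, 5/3, -4/3)
  row 2: subtract 2×row1 = (0, 0, -4/3, -19/3)
  row 3: subtract 2×row1 = (0, 0, -10/3, 17/3)
step 3: normalize row 2 (÷-4/3) = (0, 0, 1, 19/4)
  row 0: subtract 5/3×row2 = (1, 0, 0, -37/4)
  row 1: subtract 2/3×row2 = (0, 1, 0, -5/2)
  row 3: subtract -10/3×row2 = (0, 0, 0, 43/2)
step 4: normalize row 3 (÷43/2) = (0, 0, 0, 1)
  row 0: subtract -37/4×row3 = (1, 0, 0, 0)
  row 1: subtract -5/2×row3 = (0, 1, 0, 0)
  row 2: subtract 19/4×row3 = (0, 0, 1, 0)

rank = 4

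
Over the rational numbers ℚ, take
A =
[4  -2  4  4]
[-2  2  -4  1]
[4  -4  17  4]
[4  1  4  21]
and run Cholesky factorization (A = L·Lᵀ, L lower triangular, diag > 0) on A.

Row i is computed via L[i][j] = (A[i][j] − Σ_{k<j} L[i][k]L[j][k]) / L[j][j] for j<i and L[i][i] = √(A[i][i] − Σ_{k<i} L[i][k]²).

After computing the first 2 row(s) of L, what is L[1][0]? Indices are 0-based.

L[1][0] = -1

Step 1: L[0][0] = √(4) = 2.
  L[1][0] = (-2) / L[0][0] = -1.
Step 2: L[1][1] = √(1) = 1.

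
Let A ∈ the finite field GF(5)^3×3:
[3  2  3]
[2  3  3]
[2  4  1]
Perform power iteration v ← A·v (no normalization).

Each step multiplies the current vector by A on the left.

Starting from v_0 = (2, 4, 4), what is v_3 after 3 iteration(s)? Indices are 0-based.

v_3 = (3, 0, 2)

v_0 = (2, 4, 4).
v_1 = A·v_0 = (1, 3, 4).
v_2 = A·v_1 = (1, 3, 3).
v_3 = A·v_2 = (3, 0, 2).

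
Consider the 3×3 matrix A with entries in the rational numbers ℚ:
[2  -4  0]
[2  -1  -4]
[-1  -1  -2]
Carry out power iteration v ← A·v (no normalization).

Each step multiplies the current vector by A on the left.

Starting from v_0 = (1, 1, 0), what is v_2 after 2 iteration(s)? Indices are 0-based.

v_2 = (-8, 3, 5)

v_0 = (1, 1, 0).
v_1 = A·v_0 = (-2, 1, -2).
v_2 = A·v_1 = (-8, 3, 5).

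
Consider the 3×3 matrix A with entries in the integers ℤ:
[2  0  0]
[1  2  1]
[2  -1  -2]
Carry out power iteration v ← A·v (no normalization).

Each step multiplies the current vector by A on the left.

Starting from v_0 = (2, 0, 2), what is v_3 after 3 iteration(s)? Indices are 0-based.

v_0 = (2, 0, 2).
v_1 = A·v_0 = (4, 4, 0).
v_2 = A·v_1 = (8, 12, 4).
v_3 = A·v_2 = (16, 36, -4).

v_3 = (16, 36, -4)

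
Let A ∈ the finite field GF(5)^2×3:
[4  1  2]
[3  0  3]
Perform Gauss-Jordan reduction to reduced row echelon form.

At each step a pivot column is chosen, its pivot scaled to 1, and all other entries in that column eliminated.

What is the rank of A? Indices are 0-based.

rank = 2

step 1: normalize row 0 (÷4) = (1, 4, 3)
  row 1: subtract 3×row0 = (0, 3, 4)
step 2: normalize row 1 (÷3) = (0, 1, 3)
  row 0: subtract 4×row1 = (1, 0, 1)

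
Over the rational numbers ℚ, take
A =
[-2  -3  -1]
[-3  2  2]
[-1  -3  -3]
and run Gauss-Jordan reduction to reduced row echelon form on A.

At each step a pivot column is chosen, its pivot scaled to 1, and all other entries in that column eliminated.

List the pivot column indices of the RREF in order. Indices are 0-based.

pivot columns: 0, 1, 2

[1] R0 /= -2  ⇒  (1, 3/2, 1/2)
     R1 -= -3·R0  ⇒  (0, 13/2, 7/2)
     R2 -= -1·R0  ⇒  (0, -3/2, -5/2)
[2] R1 /= 13/2  ⇒  (0, 1, 7/13)
     R0 -= 3/2·R1  ⇒  (1, 0, -4/13)
     R2 -= -3/2·R1  ⇒  (0, 0, -22/13)
[3] R2 /= -22/13  ⇒  (0, 0, 1)
     R0 -= -4/13·R2  ⇒  (1, 0, 0)
     R1 -= 7/13·R2  ⇒  (0, 1, 0)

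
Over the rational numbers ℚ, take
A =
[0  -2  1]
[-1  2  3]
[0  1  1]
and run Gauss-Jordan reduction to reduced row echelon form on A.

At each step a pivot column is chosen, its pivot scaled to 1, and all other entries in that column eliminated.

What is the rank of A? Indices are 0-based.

step 1: exchange rows 0,1
step 1: normalize row 0 (÷-1) = (1, -2, -3)
step 2: normalize row 1 (÷-2) = (0, 1, -1/2)
  row 0: subtract -2×row1 = (1, 0, -4)
  row 2: subtract 1×row1 = (0, 0, 3/2)
step 3: normalize row 2 (÷3/2) = (0, 0, 1)
  row 0: subtract -4×row2 = (1, 0, 0)
  row 1: subtract -1/2×row2 = (0, 1, 0)

rank = 3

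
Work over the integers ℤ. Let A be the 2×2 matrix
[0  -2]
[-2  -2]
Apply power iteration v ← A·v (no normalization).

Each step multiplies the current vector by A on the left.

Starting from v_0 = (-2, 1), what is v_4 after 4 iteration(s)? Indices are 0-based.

v_0 = (-2, 1).
v_1 = A·v_0 = (-2, 2).
v_2 = A·v_1 = (-4, 0).
v_3 = A·v_2 = (0, 8).
v_4 = A·v_3 = (-16, -16).

v_4 = (-16, -16)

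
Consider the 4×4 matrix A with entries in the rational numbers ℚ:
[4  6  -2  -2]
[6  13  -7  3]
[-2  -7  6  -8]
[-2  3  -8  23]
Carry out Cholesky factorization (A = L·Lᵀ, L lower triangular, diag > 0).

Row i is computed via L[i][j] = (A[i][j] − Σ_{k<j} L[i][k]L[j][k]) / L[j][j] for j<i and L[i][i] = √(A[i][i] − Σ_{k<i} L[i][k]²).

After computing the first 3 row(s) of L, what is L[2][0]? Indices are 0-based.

L[2][0] = -1

Step 1: L[0][0] = √(4) = 2.
  L[1][0] = (6) / L[0][0] = 3.
Step 2: L[1][1] = √(4) = 2.
  L[2][0] = (-2) / L[0][0] = -1.
  L[2][1] = (-4) / L[1][1] = -2.
Step 3: L[2][2] = √(1) = 1.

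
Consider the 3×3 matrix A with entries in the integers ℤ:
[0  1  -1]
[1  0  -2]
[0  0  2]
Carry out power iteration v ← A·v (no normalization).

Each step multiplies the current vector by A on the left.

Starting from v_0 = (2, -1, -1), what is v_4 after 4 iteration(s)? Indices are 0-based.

v_0 = (2, -1, -1).
v_1 = A·v_0 = (0, 4, -2).
v_2 = A·v_1 = (6, 4, -4).
v_3 = A·v_2 = (8, 14, -8).
v_4 = A·v_3 = (22, 24, -16).

v_4 = (22, 24, -16)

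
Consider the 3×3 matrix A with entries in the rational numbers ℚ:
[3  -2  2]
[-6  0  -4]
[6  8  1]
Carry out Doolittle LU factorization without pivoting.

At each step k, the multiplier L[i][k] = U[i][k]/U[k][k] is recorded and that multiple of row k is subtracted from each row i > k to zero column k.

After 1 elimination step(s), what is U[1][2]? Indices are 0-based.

Step 1: pivot at (0,0) is 3.
  row1 ← row1 − (-2)·row0  ⇒  L[1][0]=-2, U row1=(0, -4, 0)
  row2 ← row2 − (2)·row0  ⇒  L[2][0]=2, U row2=(0, 12, -3)

U[1][2] = 0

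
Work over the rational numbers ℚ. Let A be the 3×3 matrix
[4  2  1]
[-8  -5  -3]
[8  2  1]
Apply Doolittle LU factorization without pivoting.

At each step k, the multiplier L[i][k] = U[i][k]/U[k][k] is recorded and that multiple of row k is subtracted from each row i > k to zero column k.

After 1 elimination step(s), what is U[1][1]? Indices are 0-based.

U[1][1] = -1

k=0: U[0][0]=4
  eliminate (1,0): mult=-2, new row 1: (0, -1, -1); set L[1][0]=-2
  eliminate (2,0): mult=2, new row 2: (0, -2, -1); set L[2][0]=2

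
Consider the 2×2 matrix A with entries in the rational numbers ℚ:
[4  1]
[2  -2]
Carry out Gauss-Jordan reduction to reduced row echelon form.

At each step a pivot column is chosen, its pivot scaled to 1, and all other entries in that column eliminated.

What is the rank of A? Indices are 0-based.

rank = 2

pivot(0,0)=4: scale R0 → (1, 1/4)
  clear (1,0): R1 −= (2)R0 → (0, -5/2)
pivot(1,1)=-5/2: scale R1 → (0, 1)
  clear (0,1): R0 −= (1/4)R1 → (1, 0)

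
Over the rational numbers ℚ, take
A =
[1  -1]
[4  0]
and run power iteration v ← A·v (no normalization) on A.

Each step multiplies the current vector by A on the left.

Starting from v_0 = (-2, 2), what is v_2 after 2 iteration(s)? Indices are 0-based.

v_0 = (-2, 2).
v_1 = A·v_0 = (-4, -8).
v_2 = A·v_1 = (4, -16).

v_2 = (4, -16)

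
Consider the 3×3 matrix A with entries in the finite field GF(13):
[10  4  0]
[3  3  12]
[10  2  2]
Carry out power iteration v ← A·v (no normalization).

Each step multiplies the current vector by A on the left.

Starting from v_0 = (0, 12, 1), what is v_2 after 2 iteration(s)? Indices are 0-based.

v_2 = (9, 2, 4)

v_0 = (0, 12, 1).
v_1 = A·v_0 = (9, 9, 0).
v_2 = A·v_1 = (9, 2, 4).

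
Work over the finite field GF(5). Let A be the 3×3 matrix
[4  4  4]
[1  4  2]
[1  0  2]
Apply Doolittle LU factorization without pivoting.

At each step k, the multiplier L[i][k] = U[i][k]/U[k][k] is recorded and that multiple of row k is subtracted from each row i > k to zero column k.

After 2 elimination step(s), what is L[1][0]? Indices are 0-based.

L[1][0] = 4

k=0: U[0][0]=4
  eliminate (1,0): mult=4, new row 1: (0, 3, 1); set L[1][0]=4
  eliminate (2,0): mult=4, new row 2: (0, 4, 1); set L[2][0]=4
k=1: U[1][1]=3
  eliminate (2,1): mult=3, new row 2: (0, 0, 3); set L[2][1]=3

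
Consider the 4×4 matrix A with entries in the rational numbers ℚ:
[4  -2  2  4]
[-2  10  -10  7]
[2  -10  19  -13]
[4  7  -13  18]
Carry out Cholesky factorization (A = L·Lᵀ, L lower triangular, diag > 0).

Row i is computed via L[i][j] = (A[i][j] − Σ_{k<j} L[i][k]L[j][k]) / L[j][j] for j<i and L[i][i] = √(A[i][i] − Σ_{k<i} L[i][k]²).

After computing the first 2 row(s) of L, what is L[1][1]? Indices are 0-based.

L[1][1] = 3

Step 1: L[0][0] = √(4) = 2.
  L[1][0] = (-2) / L[0][0] = -1.
Step 2: L[1][1] = √(9) = 3.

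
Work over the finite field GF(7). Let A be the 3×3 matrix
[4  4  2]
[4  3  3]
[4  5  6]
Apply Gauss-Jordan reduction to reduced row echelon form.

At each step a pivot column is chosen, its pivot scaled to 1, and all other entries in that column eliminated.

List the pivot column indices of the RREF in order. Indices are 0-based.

[1] R0 /= 4  ⇒  (1, 1, 4)
     R1 -= 4·R0  ⇒  (0, 6, 1)
     R2 -= 4·R0  ⇒  (0, 1, 4)
[2] R1 /= 6  ⇒  (0, 1, 6)
     R0 -= 1·R1  ⇒  (1, 0, 5)
     R2 -= 1·R1  ⇒  (0, 0, 5)
[3] R2 /= 5  ⇒  (0, 0, 1)
     R0 -= 5·R2  ⇒  (1, 0, 0)
     R1 -= 6·R2  ⇒  (0, 1, 0)

pivot columns: 0, 1, 2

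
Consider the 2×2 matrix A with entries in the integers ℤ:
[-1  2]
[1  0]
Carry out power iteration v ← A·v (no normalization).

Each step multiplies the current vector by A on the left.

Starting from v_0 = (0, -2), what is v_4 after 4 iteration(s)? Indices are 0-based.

v_4 = (20, -12)

v_0 = (0, -2).
v_1 = A·v_0 = (-4, 0).
v_2 = A·v_1 = (4, -4).
v_3 = A·v_2 = (-12, 4).
v_4 = A·v_3 = (20, -12).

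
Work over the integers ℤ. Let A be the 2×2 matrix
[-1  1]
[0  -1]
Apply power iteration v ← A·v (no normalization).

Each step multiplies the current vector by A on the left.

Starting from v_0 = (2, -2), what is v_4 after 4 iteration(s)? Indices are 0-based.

v_4 = (10, -2)

v_0 = (2, -2).
v_1 = A·v_0 = (-4, 2).
v_2 = A·v_1 = (6, -2).
v_3 = A·v_2 = (-8, 2).
v_4 = A·v_3 = (10, -2).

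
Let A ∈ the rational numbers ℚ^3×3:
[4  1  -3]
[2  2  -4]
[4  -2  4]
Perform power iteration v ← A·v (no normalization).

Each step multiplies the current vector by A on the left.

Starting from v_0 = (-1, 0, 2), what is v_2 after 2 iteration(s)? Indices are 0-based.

v_2 = (-62, -56, -4)

v_0 = (-1, 0, 2).
v_1 = A·v_0 = (-10, -10, 4).
v_2 = A·v_1 = (-62, -56, -4).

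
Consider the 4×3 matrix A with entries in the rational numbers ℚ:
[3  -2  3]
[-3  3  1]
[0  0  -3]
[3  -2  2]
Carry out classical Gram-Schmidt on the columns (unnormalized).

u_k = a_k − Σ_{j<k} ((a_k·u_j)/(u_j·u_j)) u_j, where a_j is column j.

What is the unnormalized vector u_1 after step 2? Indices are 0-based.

u_1 = (1/3, 2/3, 0, 1/3)

Step 1: u_0 = a_0 = (3, -3, 0, 3).
Step 2: u_1 = a_1 − (-7/9)·u_0 = (1/3, 2/3, 0, 1/3).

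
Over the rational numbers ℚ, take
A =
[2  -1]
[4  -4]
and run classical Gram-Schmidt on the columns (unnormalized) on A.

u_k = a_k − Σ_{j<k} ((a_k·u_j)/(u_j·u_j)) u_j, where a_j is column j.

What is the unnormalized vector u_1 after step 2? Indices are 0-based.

u_1 = (4/5, -2/5)

Step 1: u_0 = a_0 = (2, 4).
Step 2: u_1 = a_1 − (-9/10)·u_0 = (4/5, -2/5).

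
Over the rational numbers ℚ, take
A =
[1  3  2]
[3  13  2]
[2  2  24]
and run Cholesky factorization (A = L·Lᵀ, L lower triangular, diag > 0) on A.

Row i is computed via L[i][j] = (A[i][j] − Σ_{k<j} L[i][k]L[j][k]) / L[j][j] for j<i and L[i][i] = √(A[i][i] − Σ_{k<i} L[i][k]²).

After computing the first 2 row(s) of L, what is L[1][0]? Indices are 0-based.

L[1][0] = 3

Step 1: L[0][0] = √(1) = 1.
  L[1][0] = (3) / L[0][0] = 3.
Step 2: L[1][1] = √(4) = 2.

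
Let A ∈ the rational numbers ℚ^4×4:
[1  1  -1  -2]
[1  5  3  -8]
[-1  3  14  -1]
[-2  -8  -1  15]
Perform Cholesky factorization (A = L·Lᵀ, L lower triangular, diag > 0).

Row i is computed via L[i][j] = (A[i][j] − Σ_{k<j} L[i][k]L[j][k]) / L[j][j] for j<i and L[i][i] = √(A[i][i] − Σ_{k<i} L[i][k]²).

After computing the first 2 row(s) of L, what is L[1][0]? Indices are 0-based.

L[1][0] = 1

Step 1: L[0][0] = √(1) = 1.
  L[1][0] = (1) / L[0][0] = 1.
Step 2: L[1][1] = √(4) = 2.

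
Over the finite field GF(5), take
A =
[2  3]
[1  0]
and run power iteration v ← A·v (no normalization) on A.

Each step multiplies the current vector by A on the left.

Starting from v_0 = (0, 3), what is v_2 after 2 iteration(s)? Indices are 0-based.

v_2 = (3, 4)

v_0 = (0, 3).
v_1 = A·v_0 = (4, 0).
v_2 = A·v_1 = (3, 4).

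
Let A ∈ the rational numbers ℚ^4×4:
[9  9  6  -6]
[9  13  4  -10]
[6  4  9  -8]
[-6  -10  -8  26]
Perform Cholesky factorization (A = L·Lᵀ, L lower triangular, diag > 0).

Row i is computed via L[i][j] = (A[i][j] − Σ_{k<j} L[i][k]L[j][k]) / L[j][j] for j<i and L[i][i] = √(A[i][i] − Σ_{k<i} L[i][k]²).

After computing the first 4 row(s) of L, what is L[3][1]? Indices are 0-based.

L[3][1] = -2

Step 1: L[0][0] = √(9) = 3.
  L[1][0] = (9) / L[0][0] = 3.
Step 2: L[1][1] = √(4) = 2.
  L[2][0] = (6) / L[0][0] = 2.
  L[2][1] = (-2) / L[1][1] = -1.
Step 3: L[2][2] = √(4) = 2.
  L[3][0] = (-6) / L[0][0] = -2.
  L[3][1] = (-4) / L[1][1] = -2.
  L[3][2] = (-6) / L[2][2] = -3.
Step 4: L[3][3] = √(9) = 3.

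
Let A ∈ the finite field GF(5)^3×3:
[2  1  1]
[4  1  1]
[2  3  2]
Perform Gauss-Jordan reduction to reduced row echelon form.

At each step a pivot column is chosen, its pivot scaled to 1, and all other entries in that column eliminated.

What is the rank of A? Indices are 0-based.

rank = 3

[1] R0 /= 2  ⇒  (1, 3, 3)
     R1 -= 4·R0  ⇒  (0, 4, 4)
     R2 -= 2·R0  ⇒  (0, 2, 1)
[2] R1 /= 4  ⇒  (0, 1, 1)
     R0 -= 3·R1  ⇒  (1, 0, 0)
     R2 -= 2·R1  ⇒  (0, 0, 4)
[3] R2 /= 4  ⇒  (0, 0, 1)
     R1 -= 1·R2  ⇒  (0, 1, 0)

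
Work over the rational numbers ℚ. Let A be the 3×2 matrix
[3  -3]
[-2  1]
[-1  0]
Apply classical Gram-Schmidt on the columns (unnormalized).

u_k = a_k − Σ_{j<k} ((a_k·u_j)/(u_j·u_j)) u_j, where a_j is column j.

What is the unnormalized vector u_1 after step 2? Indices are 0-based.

Step 1: u_0 = a_0 = (3, -2, -1).
Step 2: u_1 = a_1 − (-11/14)·u_0 = (-9/14, -4/7, -11/14).

u_1 = (-9/14, -4/7, -11/14)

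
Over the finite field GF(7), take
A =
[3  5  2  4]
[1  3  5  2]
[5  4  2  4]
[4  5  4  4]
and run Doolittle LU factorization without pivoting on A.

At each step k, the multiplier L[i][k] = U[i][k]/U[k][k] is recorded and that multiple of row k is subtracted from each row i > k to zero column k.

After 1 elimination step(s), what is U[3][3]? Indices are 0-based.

Step 1: pivot at (0,0) is 3.
  row1 ← row1 − (5)·row0  ⇒  L[1][0]=5, U row1=(0, 6, 2, 3)
  row2 ← row2 − (4)·row0  ⇒  L[2][0]=4, U row2=(0, 5, 1, 2)
  row3 ← row3 − (6)·row0  ⇒  L[3][0]=6, U row3=(0, 3, 6, 1)

U[3][3] = 1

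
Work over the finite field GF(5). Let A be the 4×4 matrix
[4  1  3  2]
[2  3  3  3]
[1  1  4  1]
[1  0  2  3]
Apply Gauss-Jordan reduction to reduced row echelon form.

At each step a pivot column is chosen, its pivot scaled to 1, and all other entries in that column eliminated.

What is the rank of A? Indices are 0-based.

[1] R0 /= 4  ⇒  (1, 4, 2, 3)
     R1 -= 2·R0  ⇒  (0, 0, 4, 2)
     R2 -= 1·R0  ⇒  (0, 2, 2, 3)
     R3 -= 1·R0  ⇒  (0, 1, 0, 0)
[2] R1 <-> R2
[2] R1 /= 2  ⇒  (0, 1, 1, 4)
     R0 -= 4·R1  ⇒  (1, 0, 3, 2)
     R3 -= 1·R1  ⇒  (0, 0, 4, 1)
[3] R2 /= 4  ⇒  (0, 0, 1, 3)
     R0 -= 3·R2  ⇒  (1, 0, 0, 3)
     R1 -= 1·R2  ⇒  (0, 1, 0, 1)
     R3 -= 4·R2  ⇒  (0, 0, 0, 4)
[4] R3 /= 4  ⇒  (0, 0, 0, 1)
     R0 -= 3·R3  ⇒  (1, 0, 0, 0)
     R1 -= 1·R3  ⇒  (0, 1, 0, 0)
     R2 -= 3·R3  ⇒  (0, 0, 1, 0)

rank = 4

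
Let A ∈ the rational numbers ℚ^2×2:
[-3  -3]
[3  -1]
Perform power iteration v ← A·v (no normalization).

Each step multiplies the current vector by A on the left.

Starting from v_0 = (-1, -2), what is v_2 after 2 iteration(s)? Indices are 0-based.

v_2 = (-24, 28)

v_0 = (-1, -2).
v_1 = A·v_0 = (9, -1).
v_2 = A·v_1 = (-24, 28).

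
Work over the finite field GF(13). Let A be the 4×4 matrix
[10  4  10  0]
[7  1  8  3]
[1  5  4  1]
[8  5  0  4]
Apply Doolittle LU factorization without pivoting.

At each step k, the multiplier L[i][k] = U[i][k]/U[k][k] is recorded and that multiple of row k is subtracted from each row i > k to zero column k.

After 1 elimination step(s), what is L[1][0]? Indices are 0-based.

k=0: U[0][0]=10
  eliminate (1,0): mult=2, new row 1: (0, 6, 1, 3); set L[1][0]=2
  eliminate (2,0): mult=4, new row 2: (0, 2, 3, 1); set L[2][0]=4
  eliminate (3,0): mult=6, new row 3: (0, 7, 5, 4); set L[3][0]=6

L[1][0] = 2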